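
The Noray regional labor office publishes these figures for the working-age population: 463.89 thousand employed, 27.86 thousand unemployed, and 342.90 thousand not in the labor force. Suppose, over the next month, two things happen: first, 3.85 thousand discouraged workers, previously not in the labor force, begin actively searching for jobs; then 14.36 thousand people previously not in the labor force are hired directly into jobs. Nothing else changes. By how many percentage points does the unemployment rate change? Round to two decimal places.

The unemployment rate changes by +0.55 percentage points.

Initially, labor force = 463.89 + 27.86 = 491.75 thousand, so u = 27.86/491.75 = 5.67%.
After the first change, unemployed and labor force both rise by 3.85 → E = 463.89, U = 31.71, labor force = 495.60 thousand.
After the second change, employed and labor force both rise by 14.36; unemployed unchanged → E = 478.25, U = 31.71, labor force = 509.96 thousand.
New unemployment rate = 31.71 / 509.96 = 6.22%.
Change = 6.22% − 5.67% = +0.55 percentage points.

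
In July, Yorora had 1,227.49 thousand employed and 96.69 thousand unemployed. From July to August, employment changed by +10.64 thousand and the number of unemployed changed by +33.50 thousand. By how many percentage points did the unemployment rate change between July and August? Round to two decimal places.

July: labor force = 1,227.49 + 96.69 = 1,324.18; u = 96.69/1,324.18 = 7.30%.
August: labor force = 1,238.13 + 130.19 = 1,368.32; u = 130.19/1,368.32 = 9.51%.
Change = 9.51% − 7.30% = +2.21 pp.

The unemployment rate changed by +2.21 percentage points.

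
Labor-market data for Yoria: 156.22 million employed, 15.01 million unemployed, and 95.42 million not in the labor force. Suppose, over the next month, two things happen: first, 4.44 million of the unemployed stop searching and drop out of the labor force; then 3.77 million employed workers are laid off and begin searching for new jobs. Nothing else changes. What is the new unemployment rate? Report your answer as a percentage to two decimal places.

New unemployment rate ≈ 8.60%.

Initially, labor force = 156.22 + 15.01 = 171.23 million, so u = 15.01/171.23 = 8.77%.
After the first change, unemployed and labor force both fall by 4.44 → E = 156.22, U = 10.57, labor force = 166.79 million.
After the second change, employed falls and unemployed rises by 3.77; labor force unchanged → E = 152.45, U = 14.34, labor force = 166.79 million.
New unemployment rate = 14.34 / 166.79 = 8.60%.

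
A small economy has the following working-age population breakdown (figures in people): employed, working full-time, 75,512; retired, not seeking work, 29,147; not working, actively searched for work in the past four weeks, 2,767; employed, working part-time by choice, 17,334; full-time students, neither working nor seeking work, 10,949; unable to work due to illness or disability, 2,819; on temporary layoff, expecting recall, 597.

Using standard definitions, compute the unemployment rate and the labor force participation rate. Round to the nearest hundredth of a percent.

Unemployment rate ≈ 3.50%; labor force participation rate ≈ 69.15%.

Employed = 75,512 + 17,334 = 92,846.
Unemployed = 2,767 + 597 = 3,364 (jobless and actively searching, or on temporary layoff).
Labor force = 92,846 + 3,364 = 96,210.
Not in labor force = 29,147 + 10,949 + 2,819 = 42,915 (those not working and not actively searching are outside the labor force).
Civilian working-age population = 96,210 + 42,915 = 139,125.
Unemployment rate = 3,364 / 96,210 = 3.50%.
Labor force participation rate = 96,210 / 139,125 = 69.15%.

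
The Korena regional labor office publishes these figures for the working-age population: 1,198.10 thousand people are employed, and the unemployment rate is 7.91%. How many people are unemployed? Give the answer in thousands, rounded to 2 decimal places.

Let U be the number unemployed. The labor force is E + U, and U/(E+U) = 0.0791.
So U = 0.0791 × 1,198.10 / (1 − 0.0791) = 94.7697 / 0.9209 ≈ 102.91 thousand.

About 102.91 thousand are unemployed.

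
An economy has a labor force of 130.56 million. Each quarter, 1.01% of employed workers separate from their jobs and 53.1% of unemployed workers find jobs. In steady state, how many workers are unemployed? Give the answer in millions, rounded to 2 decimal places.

About 2.44 million are unemployed in steady state.

Steady-state unemployment rate u* = s/(s+f) = 1.01/(1.01+53.1) = 0.018666.
Unemployed = u* × labor force = 0.018666 × 130.56 ≈ 2.44 million.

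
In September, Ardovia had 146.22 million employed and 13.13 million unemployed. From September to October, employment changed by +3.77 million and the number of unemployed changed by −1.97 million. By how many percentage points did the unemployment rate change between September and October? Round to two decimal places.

The unemployment rate changed by −1.31 percentage points.

September: labor force = 146.22 + 13.13 = 159.35; u = 13.13/159.35 = 8.24%.
October: labor force = 149.99 + 11.16 = 161.15; u = 11.16/161.15 = 6.93%.
Change = 6.93% − 8.24% = −1.31 pp.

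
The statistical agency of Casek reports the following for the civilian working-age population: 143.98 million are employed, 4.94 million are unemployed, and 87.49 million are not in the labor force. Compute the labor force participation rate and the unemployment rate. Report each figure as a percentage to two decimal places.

Labor force participation rate ≈ 62.99%; unemployment rate ≈ 3.32%.

Labor force = employed + unemployed = 143.98 + 4.94 = 148.92 million.
Working-age population = 148.92 + 87.49 = 236.41 million.
Unemployment rate = 4.94 / 148.92 = 3.32%.
Labor force participation rate = 148.92 / 236.41 = 62.99%.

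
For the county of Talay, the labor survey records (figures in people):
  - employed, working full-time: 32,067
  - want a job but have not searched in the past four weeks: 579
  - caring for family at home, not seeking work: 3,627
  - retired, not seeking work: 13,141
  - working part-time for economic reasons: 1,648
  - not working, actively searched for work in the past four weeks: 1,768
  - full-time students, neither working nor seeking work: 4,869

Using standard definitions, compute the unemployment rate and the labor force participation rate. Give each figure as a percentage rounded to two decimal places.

Employed = 32,067 + 1,648 = 33,715 (anyone who worked, including part-time for economic reasons, counts as employed).
Unemployed = 1,768.
Labor force = 33,715 + 1,768 = 35,483.
Not in labor force = 579 + 3,627 + 13,141 + 4,869 = 22,216 (those not working and not actively searching are outside the labor force — including those who want a job but have given up searching).
Civilian working-age population = 35,483 + 22,216 = 57,699.
Unemployment rate = 1,768 / 35,483 = 4.98%.
Labor force participation rate = 35,483 / 57,699 = 61.50%.

Unemployment rate ≈ 4.98%; labor force participation rate ≈ 61.50%.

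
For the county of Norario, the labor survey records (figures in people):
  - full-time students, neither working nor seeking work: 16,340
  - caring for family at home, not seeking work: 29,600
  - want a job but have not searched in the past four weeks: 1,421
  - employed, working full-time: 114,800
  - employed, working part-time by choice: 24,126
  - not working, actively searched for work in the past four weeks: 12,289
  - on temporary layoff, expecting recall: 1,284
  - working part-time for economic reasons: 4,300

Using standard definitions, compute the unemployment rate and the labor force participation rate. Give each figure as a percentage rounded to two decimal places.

Employed = 114,800 + 24,126 + 4,300 = 143,226 (anyone who worked, including part-time for economic reasons, counts as employed).
Unemployed = 12,289 + 1,284 = 13,573 (jobless and actively searching, or on temporary layoff).
Labor force = 143,226 + 13,573 = 156,799.
Not in labor force = 16,340 + 29,600 + 1,421 = 47,361 (those not working and not actively searching are outside the labor force — including those who want a job but have given up searching).
Civilian working-age population = 156,799 + 47,361 = 204,160.
Unemployment rate = 13,573 / 156,799 = 8.66%.
Labor force participation rate = 156,799 / 204,160 = 76.80%.

Unemployment rate ≈ 8.66%; labor force participation rate ≈ 76.80%.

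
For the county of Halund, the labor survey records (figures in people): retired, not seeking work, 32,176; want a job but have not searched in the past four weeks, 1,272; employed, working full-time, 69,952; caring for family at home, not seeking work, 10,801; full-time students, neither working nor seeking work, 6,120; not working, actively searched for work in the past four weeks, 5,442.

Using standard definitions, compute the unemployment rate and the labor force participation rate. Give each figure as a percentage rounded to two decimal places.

Unemployment rate ≈ 7.22%; labor force participation rate ≈ 59.95%.

Employed = 69,952.
Unemployed = 5,442.
Labor force = 69,952 + 5,442 = 75,394.
Not in labor force = 32,176 + 1,272 + 10,801 + 6,120 = 50,369 (those not working and not actively searching are outside the labor force — including those who want a job but have given up searching).
Civilian working-age population = 75,394 + 50,369 = 125,763.
Unemployment rate = 5,442 / 75,394 = 7.22%.
Labor force participation rate = 75,394 / 125,763 = 59.95%.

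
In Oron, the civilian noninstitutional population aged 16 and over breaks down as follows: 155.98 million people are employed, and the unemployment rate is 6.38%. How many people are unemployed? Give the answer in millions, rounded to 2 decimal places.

Let U be the number unemployed. The labor force is E + U, and U/(E+U) = 0.0638.
So U = 0.0638 × 155.98 / (1 − 0.0638) = 9.9515 / 0.9362 ≈ 10.63 million.

About 10.63 million are unemployed.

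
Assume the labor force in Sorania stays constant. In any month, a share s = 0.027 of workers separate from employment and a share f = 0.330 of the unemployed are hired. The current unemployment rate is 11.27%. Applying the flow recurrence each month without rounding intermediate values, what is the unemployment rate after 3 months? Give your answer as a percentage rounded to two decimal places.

Unemployment rate after three months ≈ 8.55%.

With a fixed labor force, u_{t+1} = u_t + s·(1−u_t) − f·u_t = u_t·(1−s−f) + s.
Here 1−s−f = 0.643 and s = 0.027.
u_1 = 0.112700 × 0.643 + 0.027 = 0.099466.
u_2 = 0.099466 × 0.643 + 0.027 = 0.090957.
u_3 = 0.090957 × 0.643 + 0.027 = 0.085485.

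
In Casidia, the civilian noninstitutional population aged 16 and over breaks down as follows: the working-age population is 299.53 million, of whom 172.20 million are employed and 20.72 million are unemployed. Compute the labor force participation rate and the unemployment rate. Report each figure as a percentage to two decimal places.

Labor force = employed + unemployed = 172.20 + 20.72 = 192.92 million.
Unemployment rate = 20.72 / 192.92 = 10.74%.
Labor force participation rate = 192.92 / 299.53 = 64.41%.

Labor force participation rate ≈ 64.41%; unemployment rate ≈ 10.74%.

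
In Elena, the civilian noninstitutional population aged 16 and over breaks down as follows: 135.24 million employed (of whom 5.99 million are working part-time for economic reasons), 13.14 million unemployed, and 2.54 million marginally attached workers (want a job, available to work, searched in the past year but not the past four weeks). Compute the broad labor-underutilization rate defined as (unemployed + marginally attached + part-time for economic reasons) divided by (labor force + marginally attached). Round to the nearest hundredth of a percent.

Broad underutilization rate ≈ 14.36%.

Labor force = 135.24 + 13.14 = 148.38 million.
Numerator = 13.14 + 2.54 + 5.99 = 21.67 million.
Denominator = 148.38 + 2.54 = 150.92 million.
Broad rate = 21.67 / 150.92 = 14.36%.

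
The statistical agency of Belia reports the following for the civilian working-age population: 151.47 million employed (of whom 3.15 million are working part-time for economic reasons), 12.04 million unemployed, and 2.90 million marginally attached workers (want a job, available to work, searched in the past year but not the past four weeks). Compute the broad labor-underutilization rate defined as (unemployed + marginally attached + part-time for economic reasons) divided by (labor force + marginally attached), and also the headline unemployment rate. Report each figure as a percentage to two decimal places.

Labor force = 151.47 + 12.04 = 163.51 million.
Numerator = 12.04 + 2.90 + 3.15 = 18.09 million.
Denominator = 163.51 + 2.90 = 166.41 million.
Broad rate = 18.09 / 166.41 = 10.87%.
Headline unemployment rate = 12.04 / 163.51 = 7.36%.

Broad underutilization rate ≈ 10.87%; headline unemployment rate ≈ 7.36%.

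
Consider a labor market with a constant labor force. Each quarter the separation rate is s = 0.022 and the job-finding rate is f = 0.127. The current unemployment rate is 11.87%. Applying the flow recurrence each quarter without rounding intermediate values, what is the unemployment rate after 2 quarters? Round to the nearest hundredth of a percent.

Unemployment rate after two quarters ≈ 12.67%.

With a fixed labor force, u_{t+1} = u_t + s·(1−u_t) − f·u_t = u_t·(1−s−f) + s.
Here 1−s−f = 0.851 and s = 0.022.
u_1 = 0.118700 × 0.851 + 0.022 = 0.123014.
u_2 = 0.123014 × 0.851 + 0.022 = 0.126685.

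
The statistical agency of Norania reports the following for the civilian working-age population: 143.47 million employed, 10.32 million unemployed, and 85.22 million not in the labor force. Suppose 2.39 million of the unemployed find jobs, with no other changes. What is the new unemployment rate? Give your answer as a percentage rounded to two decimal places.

Initially, labor force = 143.47 + 10.32 = 153.79 million, so u = 10.32/153.79 = 6.71%.
After the change, unemployed falls and employed rises by 2.39; labor force unchanged → E = 145.86, U = 7.93, labor force = 153.79 million.
New unemployment rate = 7.93 / 153.79 = 5.16%.

New unemployment rate ≈ 5.16%.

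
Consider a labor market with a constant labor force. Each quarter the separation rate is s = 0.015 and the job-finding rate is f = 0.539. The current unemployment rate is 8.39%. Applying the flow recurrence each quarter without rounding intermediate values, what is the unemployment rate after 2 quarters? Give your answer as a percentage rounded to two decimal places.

With a fixed labor force, u_{t+1} = u_t + s·(1−u_t) − f·u_t = u_t·(1−s−f) + s.
Here 1−s−f = 0.446 and s = 0.015.
u_1 = 0.083900 × 0.446 + 0.015 = 0.052419.
u_2 = 0.052419 × 0.446 + 0.015 = 0.038379.

Unemployment rate after two quarters ≈ 3.84%.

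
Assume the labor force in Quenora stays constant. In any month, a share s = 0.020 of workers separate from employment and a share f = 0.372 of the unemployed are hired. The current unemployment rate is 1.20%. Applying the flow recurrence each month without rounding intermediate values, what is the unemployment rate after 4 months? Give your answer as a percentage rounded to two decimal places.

With a fixed labor force, u_{t+1} = u_t + s·(1−u_t) − f·u_t = u_t·(1−s−f) + s.
Here 1−s−f = 0.608 and s = 0.020.
u_1 = 0.012000 × 0.608 + 0.020 = 0.027296.
u_2 = 0.027296 × 0.608 + 0.020 = 0.036596.
u_3 = 0.036596 × 0.608 + 0.020 = 0.042250.
u_4 = 0.042250 × 0.608 + 0.020 = 0.045688.

Unemployment rate after four months ≈ 4.57%.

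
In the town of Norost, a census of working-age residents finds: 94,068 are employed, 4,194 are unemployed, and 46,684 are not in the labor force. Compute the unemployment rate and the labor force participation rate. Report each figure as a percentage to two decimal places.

Labor force = employed + unemployed = 94,068 + 4,194 = 98,262.
Working-age population = 98,262 + 46,684 = 144,946.
Unemployment rate = 4,194 / 98,262 = 4.27%.
Labor force participation rate = 98,262 / 144,946 = 67.79%.

Unemployment rate ≈ 4.27%; labor force participation rate ≈ 67.79%.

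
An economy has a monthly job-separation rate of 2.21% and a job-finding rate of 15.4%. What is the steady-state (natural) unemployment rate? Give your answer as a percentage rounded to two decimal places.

At steady state the flows balance: s·E = f·U, so U/(E+U) = s/(s+f).
u* = 2.21 / (2.21 + 15.4) = 2.21 / 17.61 = 12.55%.

Steady-state unemployment rate ≈ 12.55%.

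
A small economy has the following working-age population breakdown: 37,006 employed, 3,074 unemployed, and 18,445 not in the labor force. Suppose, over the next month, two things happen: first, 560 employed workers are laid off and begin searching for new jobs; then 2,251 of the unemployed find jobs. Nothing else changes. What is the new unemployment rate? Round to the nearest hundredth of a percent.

Initially, labor force = 37,006 + 3,074 = 40,080, so u = 3,074/40,080 = 7.67%.
After the first change, employed falls and unemployed rises by 560; labor force unchanged → E = 36,446, U = 3,634, labor force = 40,080.
After the second change, unemployed falls and employed rises by 2,251; labor force unchanged → E = 38,697, U = 1,383, labor force = 40,080.
New unemployment rate = 1,383 / 40,080 = 3.45%.

New unemployment rate ≈ 3.45%.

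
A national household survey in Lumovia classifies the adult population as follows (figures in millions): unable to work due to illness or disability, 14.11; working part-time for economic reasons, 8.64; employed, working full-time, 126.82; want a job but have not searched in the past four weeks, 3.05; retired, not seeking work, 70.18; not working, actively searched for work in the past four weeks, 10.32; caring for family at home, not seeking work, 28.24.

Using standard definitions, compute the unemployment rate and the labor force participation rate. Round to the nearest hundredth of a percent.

Employed = 8.64 + 126.82 = 135.46 million (anyone who worked, including part-time for economic reasons, counts as employed).
Unemployed = 10.32 million.
Labor force = 135.46 + 10.32 = 145.78 million.
Not in labor force = 14.11 + 3.05 + 70.18 + 28.24 = 115.58 million (those not working and not actively searching are outside the labor force — including those who want a job but have given up searching).
Civilian working-age population = 145.78 + 115.58 = 261.36 million.
Unemployment rate = 10.32 / 145.78 = 7.08%.
Labor force participation rate = 145.78 / 261.36 = 55.78%.

Unemployment rate ≈ 7.08%; labor force participation rate ≈ 55.78%.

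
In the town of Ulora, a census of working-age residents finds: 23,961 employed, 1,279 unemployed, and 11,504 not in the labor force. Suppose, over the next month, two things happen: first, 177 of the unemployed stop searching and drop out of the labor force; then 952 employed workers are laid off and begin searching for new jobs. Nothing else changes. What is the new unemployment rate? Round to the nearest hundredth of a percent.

New unemployment rate ≈ 8.20%.

Initially, labor force = 23,961 + 1,279 = 25,240, so u = 1,279/25,240 = 5.07%.
After the first change, unemployed and labor force both fall by 177 → E = 23,961, U = 1,102, labor force = 25,063.
After the second change, employed falls and unemployed rises by 952; labor force unchanged → E = 23,009, U = 2,054, labor force = 25,063.
New unemployment rate = 2,054 / 25,063 = 8.20%.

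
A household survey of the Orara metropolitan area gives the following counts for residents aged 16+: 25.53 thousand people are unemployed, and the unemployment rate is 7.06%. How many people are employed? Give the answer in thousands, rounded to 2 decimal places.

Labor force = U / u = 25.53 / 0.0706 ≈ 361.61 thousand.
Employed = labor force − unemployed = 361.61 − 25.53 = 336.08 thousand.

About 336.08 thousand are employed.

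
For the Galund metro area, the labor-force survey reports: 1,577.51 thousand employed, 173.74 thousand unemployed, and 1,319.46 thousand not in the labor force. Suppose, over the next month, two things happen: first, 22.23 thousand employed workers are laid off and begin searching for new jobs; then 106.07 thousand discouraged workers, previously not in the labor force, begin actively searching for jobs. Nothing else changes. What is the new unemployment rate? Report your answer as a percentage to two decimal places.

New unemployment rate ≈ 16.26%.

Initially, labor force = 1,577.51 + 173.74 = 1,751.25 thousand, so u = 173.74/1,751.25 = 9.92%.
After the first change, employed falls and unemployed rises by 22.23; labor force unchanged → E = 1,555.28, U = 195.97, labor force = 1,751.25 thousand.
After the second change, unemployed and labor force both rise by 106.07 → E = 1,555.28, U = 302.04, labor force = 1,857.32 thousand.
New unemployment rate = 302.04 / 1,857.32 = 16.26%.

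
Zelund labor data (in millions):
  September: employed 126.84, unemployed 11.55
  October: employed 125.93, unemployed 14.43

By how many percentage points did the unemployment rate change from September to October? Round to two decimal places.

September: labor force = 126.84 + 11.55 = 138.39; u = 11.55/138.39 = 8.35%.
October: labor force = 125.93 + 14.43 = 140.36; u = 14.43/140.36 = 10.28%.
Change = 10.28% − 8.35% = +1.93 pp.

The unemployment rate changed by +1.93 percentage points.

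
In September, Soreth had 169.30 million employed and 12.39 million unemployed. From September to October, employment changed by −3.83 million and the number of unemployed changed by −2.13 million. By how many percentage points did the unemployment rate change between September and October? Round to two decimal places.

The unemployment rate changed by −0.98 percentage points.

September: labor force = 169.30 + 12.39 = 181.69; u = 12.39/181.69 = 6.82%.
October: labor force = 165.47 + 10.26 = 175.73; u = 10.26/175.73 = 5.84%.
Change = 5.84% − 6.82% = −0.98 pp.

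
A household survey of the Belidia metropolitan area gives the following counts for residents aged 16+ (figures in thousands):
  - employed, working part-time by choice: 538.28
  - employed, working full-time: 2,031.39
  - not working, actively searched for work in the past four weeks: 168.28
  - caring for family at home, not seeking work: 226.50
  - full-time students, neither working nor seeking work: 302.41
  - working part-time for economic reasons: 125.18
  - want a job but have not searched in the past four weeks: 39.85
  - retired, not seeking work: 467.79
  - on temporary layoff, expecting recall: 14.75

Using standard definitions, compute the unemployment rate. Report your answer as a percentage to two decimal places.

Employed = 538.28 + 2,031.39 + 125.18 = 2,694.85 thousand (anyone who worked, including part-time for economic reasons, counts as employed).
Unemployed = 168.28 + 14.75 = 183.03 thousand (jobless and actively searching, or on temporary layoff).
Labor force = 2,694.85 + 183.03 = 2,877.88 thousand.
Unemployment rate = 183.03 / 2,877.88 = 6.36%.

Unemployment rate ≈ 6.36%.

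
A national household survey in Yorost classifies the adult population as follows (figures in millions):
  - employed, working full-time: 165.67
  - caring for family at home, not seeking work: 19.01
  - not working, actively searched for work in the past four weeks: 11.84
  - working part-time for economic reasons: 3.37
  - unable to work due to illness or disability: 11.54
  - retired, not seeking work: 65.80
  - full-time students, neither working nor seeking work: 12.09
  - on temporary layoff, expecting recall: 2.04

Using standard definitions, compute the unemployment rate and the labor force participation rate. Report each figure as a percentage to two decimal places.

Unemployment rate ≈ 7.59%; labor force participation rate ≈ 62.78%.

Employed = 165.67 + 3.37 = 169.04 million (anyone who worked, including part-time for economic reasons, counts as employed).
Unemployed = 11.84 + 2.04 = 13.88 million (jobless and actively searching, or on temporary layoff).
Labor force = 169.04 + 13.88 = 182.92 million.
Not in labor force = 19.01 + 11.54 + 65.80 + 12.09 = 108.44 million (those not working and not actively searching are outside the labor force).
Civilian working-age population = 182.92 + 108.44 = 291.36 million.
Unemployment rate = 13.88 / 182.92 = 7.59%.
Labor force participation rate = 182.92 / 291.36 = 62.78%.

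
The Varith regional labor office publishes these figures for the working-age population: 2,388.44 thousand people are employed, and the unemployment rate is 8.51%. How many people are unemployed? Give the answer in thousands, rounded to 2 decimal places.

About 222.16 thousand are unemployed.

Let U be the number unemployed. The labor force is E + U, and U/(E+U) = 0.0851.
So U = 0.0851 × 2,388.44 / (1 − 0.0851) = 203.2562 / 0.9149 ≈ 222.16 thousand.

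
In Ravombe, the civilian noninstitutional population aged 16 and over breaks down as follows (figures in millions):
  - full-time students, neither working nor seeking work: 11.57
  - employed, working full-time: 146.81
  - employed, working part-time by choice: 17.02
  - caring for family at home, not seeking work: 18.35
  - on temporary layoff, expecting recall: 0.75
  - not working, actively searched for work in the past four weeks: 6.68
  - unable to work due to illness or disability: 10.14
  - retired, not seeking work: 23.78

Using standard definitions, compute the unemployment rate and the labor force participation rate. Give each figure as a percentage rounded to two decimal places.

Employed = 146.81 + 17.02 = 163.83 million.
Unemployed = 0.75 + 6.68 = 7.43 million (jobless and actively searching, or on temporary layoff).
Labor force = 163.83 + 7.43 = 171.26 million.
Not in labor force = 11.57 + 18.35 + 10.14 + 23.78 = 63.84 million (those not working and not actively searching are outside the labor force).
Civilian working-age population = 171.26 + 63.84 = 235.10 million.
Unemployment rate = 7.43 / 171.26 = 4.34%.
Labor force participation rate = 171.26 / 235.10 = 72.85%.

Unemployment rate ≈ 4.34%; labor force participation rate ≈ 72.85%.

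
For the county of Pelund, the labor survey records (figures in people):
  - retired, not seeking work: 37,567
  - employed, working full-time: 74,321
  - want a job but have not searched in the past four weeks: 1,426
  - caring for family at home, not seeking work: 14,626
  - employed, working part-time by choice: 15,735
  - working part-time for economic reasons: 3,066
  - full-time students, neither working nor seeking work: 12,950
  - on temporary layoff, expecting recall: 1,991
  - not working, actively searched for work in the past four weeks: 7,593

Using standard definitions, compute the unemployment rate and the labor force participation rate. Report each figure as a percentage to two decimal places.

Employed = 74,321 + 15,735 + 3,066 = 93,122 (anyone who worked, including part-time for economic reasons, counts as employed).
Unemployed = 1,991 + 7,593 = 9,584 (jobless and actively searching, or on temporary layoff).
Labor force = 93,122 + 9,584 = 102,706.
Not in labor force = 37,567 + 1,426 + 14,626 + 12,950 = 66,569 (those not working and not actively searching are outside the labor force — including those who want a job but have given up searching).
Civilian working-age population = 102,706 + 66,569 = 169,275.
Unemployment rate = 9,584 / 102,706 = 9.33%.
Labor force participation rate = 102,706 / 169,275 = 60.67%.

Unemployment rate ≈ 9.33%; labor force participation rate ≈ 60.67%.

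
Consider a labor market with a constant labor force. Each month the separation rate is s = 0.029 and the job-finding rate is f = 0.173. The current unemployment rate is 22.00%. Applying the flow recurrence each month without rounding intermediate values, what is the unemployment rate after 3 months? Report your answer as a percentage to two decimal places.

Unemployment rate after three months ≈ 18.24%.

With a fixed labor force, u_{t+1} = u_t + s·(1−u_t) − f·u_t = u_t·(1−s−f) + s.
Here 1−s−f = 0.798 and s = 0.029.
u_1 = 0.220000 × 0.798 + 0.029 = 0.204560.
u_2 = 0.204560 × 0.798 + 0.029 = 0.192239.
u_3 = 0.192239 × 0.798 + 0.029 = 0.182407.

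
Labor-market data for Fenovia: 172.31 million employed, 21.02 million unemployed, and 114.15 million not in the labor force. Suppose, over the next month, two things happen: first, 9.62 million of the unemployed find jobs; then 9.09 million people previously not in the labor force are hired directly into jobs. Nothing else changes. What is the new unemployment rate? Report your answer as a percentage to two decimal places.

Initially, labor force = 172.31 + 21.02 = 193.33 million, so u = 21.02/193.33 = 10.87%.
After the first change, unemployed falls and employed rises by 9.62; labor force unchanged → E = 181.93, U = 11.40, labor force = 193.33 million.
After the second change, employed and labor force both rise by 9.09; unemployed unchanged → E = 191.02, U = 11.40, labor force = 202.42 million.
New unemployment rate = 11.40 / 202.42 = 5.63%.

New unemployment rate ≈ 5.63%.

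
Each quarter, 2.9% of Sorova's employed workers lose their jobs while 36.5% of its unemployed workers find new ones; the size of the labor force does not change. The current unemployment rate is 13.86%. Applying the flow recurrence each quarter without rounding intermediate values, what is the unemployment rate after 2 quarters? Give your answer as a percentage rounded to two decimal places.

Unemployment rate after two quarters ≈ 9.75%.

With a fixed labor force, u_{t+1} = u_t + s·(1−u_t) − f·u_t = u_t·(1−s−f) + s.
Here 1−s−f = 0.606 and s = 0.029.
u_1 = 0.138600 × 0.606 + 0.029 = 0.112992.
u_2 = 0.112992 × 0.606 + 0.029 = 0.097473.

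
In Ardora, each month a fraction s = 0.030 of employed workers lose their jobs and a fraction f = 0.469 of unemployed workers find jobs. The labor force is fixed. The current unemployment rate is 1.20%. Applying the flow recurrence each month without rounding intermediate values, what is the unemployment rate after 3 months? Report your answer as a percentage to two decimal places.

With a fixed labor force, u_{t+1} = u_t + s·(1−u_t) − f·u_t = u_t·(1−s−f) + s.
Here 1−s−f = 0.501 and s = 0.030.
u_1 = 0.012000 × 0.501 + 0.030 = 0.036012.
u_2 = 0.036012 × 0.501 + 0.030 = 0.048042.
u_3 = 0.048042 × 0.501 + 0.030 = 0.054069.

Unemployment rate after three months ≈ 5.41%.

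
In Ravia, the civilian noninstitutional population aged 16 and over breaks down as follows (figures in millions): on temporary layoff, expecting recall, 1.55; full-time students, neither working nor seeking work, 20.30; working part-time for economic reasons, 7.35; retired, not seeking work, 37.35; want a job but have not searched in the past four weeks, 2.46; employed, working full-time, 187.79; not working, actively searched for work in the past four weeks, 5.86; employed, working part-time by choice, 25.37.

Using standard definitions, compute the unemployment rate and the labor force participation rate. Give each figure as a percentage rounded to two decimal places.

Unemployment rate ≈ 3.25%; labor force participation rate ≈ 79.13%.

Employed = 7.35 + 187.79 + 25.37 = 220.51 million (anyone who worked, including part-time for economic reasons, counts as employed).
Unemployed = 1.55 + 5.86 = 7.41 million (jobless and actively searching, or on temporary layoff).
Labor force = 220.51 + 7.41 = 227.92 million.
Not in labor force = 20.30 + 37.35 + 2.46 = 60.11 million (those not working and not actively searching are outside the labor force — including those who want a job but have given up searching).
Civilian working-age population = 227.92 + 60.11 = 288.03 million.
Unemployment rate = 7.41 / 227.92 = 3.25%.
Labor force participation rate = 227.92 / 288.03 = 79.13%.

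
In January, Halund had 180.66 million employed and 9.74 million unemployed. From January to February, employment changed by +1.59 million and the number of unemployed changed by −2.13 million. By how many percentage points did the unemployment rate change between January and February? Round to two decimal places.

The unemployment rate changed by −1.11 percentage points.

January: labor force = 180.66 + 9.74 = 190.40; u = 9.74/190.40 = 5.12%.
February: labor force = 182.25 + 7.61 = 189.86; u = 7.61/189.86 = 4.01%.
Change = 4.01% − 5.12% = −1.11 pp.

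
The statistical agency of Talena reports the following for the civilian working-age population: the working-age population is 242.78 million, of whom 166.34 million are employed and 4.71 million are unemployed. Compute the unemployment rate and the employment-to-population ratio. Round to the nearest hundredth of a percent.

Unemployment rate ≈ 2.75%; employment-population ratio ≈ 68.51%.

Labor force = employed + unemployed = 166.34 + 4.71 = 171.05 million.
Unemployment rate = 4.71 / 171.05 = 2.75%.
Employment-population ratio = 166.34 / 242.78 = 68.51%.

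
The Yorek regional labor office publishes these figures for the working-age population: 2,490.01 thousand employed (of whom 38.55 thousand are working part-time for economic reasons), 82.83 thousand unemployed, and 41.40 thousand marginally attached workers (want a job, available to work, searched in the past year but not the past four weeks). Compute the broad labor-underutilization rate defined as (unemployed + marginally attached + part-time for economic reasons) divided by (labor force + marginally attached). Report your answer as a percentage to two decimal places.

Labor force = 2,490.01 + 82.83 = 2,572.84 thousand.
Numerator = 82.83 + 41.40 + 38.55 = 162.78 thousand.
Denominator = 2,572.84 + 41.40 = 2,614.24 thousand.
Broad rate = 162.78 / 2,614.24 = 6.23%.

Broad underutilization rate ≈ 6.23%.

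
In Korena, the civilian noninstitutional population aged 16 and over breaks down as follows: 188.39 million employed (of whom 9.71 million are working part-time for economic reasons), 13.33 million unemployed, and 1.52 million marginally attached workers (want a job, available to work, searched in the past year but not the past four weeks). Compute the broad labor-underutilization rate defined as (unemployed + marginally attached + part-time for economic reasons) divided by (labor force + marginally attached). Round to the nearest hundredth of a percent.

Labor force = 188.39 + 13.33 = 201.72 million.
Numerator = 13.33 + 1.52 + 9.71 = 24.56 million.
Denominator = 201.72 + 1.52 = 203.24 million.
Broad rate = 24.56 / 203.24 = 12.08%.

Broad underutilization rate ≈ 12.08%.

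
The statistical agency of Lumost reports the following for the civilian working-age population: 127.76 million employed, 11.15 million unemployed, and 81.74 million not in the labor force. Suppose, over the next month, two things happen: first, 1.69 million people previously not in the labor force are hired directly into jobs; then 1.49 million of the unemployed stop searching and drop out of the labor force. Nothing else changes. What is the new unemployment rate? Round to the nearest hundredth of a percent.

New unemployment rate ≈ 6.94%.

Initially, labor force = 127.76 + 11.15 = 138.91 million, so u = 11.15/138.91 = 8.03%.
After the first change, employed and labor force both rise by 1.69; unemployed unchanged → E = 129.45, U = 11.15, labor force = 140.60 million.
After the second change, unemployed and labor force both fall by 1.49 → E = 129.45, U = 9.66, labor force = 139.11 million.
New unemployment rate = 9.66 / 139.11 = 6.94%.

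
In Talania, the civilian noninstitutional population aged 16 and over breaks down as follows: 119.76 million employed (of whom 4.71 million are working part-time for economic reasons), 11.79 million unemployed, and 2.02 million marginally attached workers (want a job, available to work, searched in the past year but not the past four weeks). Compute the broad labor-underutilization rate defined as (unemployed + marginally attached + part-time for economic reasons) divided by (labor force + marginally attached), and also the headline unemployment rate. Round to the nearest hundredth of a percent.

Broad underutilization rate ≈ 13.87%; headline unemployment rate ≈ 8.96%.

Labor force = 119.76 + 11.79 = 131.55 million.
Numerator = 11.79 + 2.02 + 4.71 = 18.52 million.
Denominator = 131.55 + 2.02 = 133.57 million.
Broad rate = 18.52 / 133.57 = 13.87%.
Headline unemployment rate = 11.79 / 131.55 = 8.96%.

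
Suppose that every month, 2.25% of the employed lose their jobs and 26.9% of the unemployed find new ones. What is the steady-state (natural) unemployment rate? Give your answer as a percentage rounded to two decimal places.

Steady-state unemployment rate ≈ 7.72%.

At steady state the flows balance: s·E = f·U, so U/(E+U) = s/(s+f).
u* = 2.25 / (2.25 + 26.9) = 2.25 / 29.15 = 7.72%.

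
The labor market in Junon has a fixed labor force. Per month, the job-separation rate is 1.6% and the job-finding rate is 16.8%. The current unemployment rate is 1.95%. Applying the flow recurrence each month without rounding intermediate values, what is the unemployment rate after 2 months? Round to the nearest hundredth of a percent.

Unemployment rate after two months ≈ 4.20%.

With a fixed labor force, u_{t+1} = u_t + s·(1−u_t) − f·u_t = u_t·(1−s−f) + s.
Here 1−s−f = 0.816 and s = 0.016.
u_1 = 0.019500 × 0.816 + 0.016 = 0.031912.
u_2 = 0.031912 × 0.816 + 0.016 = 0.042040.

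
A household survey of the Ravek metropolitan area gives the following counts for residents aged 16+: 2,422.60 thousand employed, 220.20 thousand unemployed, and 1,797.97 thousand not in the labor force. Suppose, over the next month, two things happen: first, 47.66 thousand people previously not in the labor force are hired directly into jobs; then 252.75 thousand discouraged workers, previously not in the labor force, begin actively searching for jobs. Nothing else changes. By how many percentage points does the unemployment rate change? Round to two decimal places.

The unemployment rate changes by +7.74 percentage points.

Initially, labor force = 2,422.60 + 220.20 = 2,642.80 thousand, so u = 220.20/2,642.80 = 8.33%.
After the first change, employed and labor force both rise by 47.66; unemployed unchanged → E = 2,470.26, U = 220.20, labor force = 2,690.46 thousand.
After the second change, unemployed and labor force both rise by 252.75 → E = 2,470.26, U = 472.95, labor force = 2,943.21 thousand.
New unemployment rate = 472.95 / 2,943.21 = 16.07%.
Change = 16.07% − 8.33% = +7.74 percentage points.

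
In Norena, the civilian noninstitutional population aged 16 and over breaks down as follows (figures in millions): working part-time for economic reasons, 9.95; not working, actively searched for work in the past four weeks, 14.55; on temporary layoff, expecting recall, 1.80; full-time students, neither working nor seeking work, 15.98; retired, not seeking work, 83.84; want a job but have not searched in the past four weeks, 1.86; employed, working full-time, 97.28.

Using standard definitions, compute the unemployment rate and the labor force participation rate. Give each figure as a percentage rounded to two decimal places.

Unemployment rate ≈ 13.23%; labor force participation rate ≈ 54.86%.

Employed = 9.95 + 97.28 = 107.23 million (anyone who worked, including part-time for economic reasons, counts as employed).
Unemployed = 14.55 + 1.80 = 16.35 million (jobless and actively searching, or on temporary layoff).
Labor force = 107.23 + 16.35 = 123.58 million.
Not in labor force = 15.98 + 83.84 + 1.86 = 101.68 million (those not working and not actively searching are outside the labor force — including those who want a job but have given up searching).
Civilian working-age population = 123.58 + 101.68 = 225.26 million.
Unemployment rate = 16.35 / 123.58 = 13.23%.
Labor force participation rate = 123.58 / 225.26 = 54.86%.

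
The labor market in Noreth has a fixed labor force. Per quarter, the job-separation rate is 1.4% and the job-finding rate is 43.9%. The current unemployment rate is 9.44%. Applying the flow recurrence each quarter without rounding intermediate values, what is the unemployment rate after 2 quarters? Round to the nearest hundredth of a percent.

With a fixed labor force, u_{t+1} = u_t + s·(1−u_t) − f·u_t = u_t·(1−s−f) + s.
Here 1−s−f = 0.547 and s = 0.014.
u_1 = 0.094400 × 0.547 + 0.014 = 0.065637.
u_2 = 0.065637 × 0.547 + 0.014 = 0.049903.

Unemployment rate after two quarters ≈ 4.99%.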